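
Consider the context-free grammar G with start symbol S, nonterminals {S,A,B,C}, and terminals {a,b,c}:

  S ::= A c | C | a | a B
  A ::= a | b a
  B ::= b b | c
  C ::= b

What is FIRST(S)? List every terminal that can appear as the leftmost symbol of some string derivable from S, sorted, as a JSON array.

FIRST iteration:
round 1:
  A via A→a: +{a}
  A via A→b a: +{b}
  B via B→b b: +{b}
  B via B→c: +{c}
  C via C→b: +{b}
  S via S→A c: +{a,b}
  FIRST(S)={a,b}  FIRST(A)={a,b}  FIRST(B)={b,c}  FIRST(C)={b}
round 2: (stable)
  FIRST(S)={a,b}  FIRST(A)={a,b}  FIRST(B)={b,c}  FIRST(C)={b}

FIRST(S) = ["a", "b"]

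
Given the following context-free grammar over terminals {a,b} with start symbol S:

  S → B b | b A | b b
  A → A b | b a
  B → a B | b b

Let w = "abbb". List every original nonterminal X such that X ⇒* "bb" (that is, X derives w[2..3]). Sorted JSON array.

CNF form of G:
  S -> B T0 | T0 A | T0 T0
  A -> A T0 | T0 T1
  B -> T0 T0 | T1 B
  T0 -> b
  T1 -> a

Fill CYK table bottom-up, restricted to cells inside w[2..3]:
  [2..2]={T0}  "b"  orig:{}
  [3..3]={T0}  "b"  orig:{}
  [2..3]={B,S}  "bb"

Original NTs in T[2,3] deriving "bb": ["B", "S"]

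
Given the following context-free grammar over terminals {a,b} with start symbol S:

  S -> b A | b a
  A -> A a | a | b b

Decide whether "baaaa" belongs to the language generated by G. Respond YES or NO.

Convert to CNF:
  S -> T1 A | T1 T0
  A -> A T0 | T1 T1 | a
  T0 -> a
  T1 -> b

CYK fill:
  cell(0,0) b: {T1}  orig:{}
  cell(1,1) a: {A,T0}  orig:{A}
  cell(2,2) a: {A,T0}  orig:{A}
  cell(3,3) a: {A,T0}  orig:{A}
  cell(4,4) a: {A,T0}  orig:{A}
  cell(0,1) ba: {S}
  cell(1,2) aa: {A}
  cell(2,3) aa: {A}
  cell(3,4) aa: {A}
  cell(0,2) baa: {S}
  cell(1,3) aaa: {A}
  cell(2,4) aaa: {A}
  cell(0,3) baaa: {S}
  cell(1,4) aaaa: {A}
  cell(0,4) baaaa: {S}

S ∈ T[0,4] ⇒ YES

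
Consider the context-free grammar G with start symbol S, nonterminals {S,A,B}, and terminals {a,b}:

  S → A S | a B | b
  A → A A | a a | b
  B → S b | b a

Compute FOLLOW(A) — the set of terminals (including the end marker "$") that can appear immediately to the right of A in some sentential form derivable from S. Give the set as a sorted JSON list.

FIRST iteration:
[1]
  A via A→a a: +{a}
  A via A→b: +{b}
  B via B→b a: +{b}
  S via S→A S: +{a,b}
  S: {a,b}  A: {a,b}  B: {b}
[2]
  B via B→S b: +{a}
  S: {a,b}  A: {a,b}  B: {a,b}
[3] — fixpoint
  S: {a,b}  A: {a,b}  B: {a,b}

FOLLOW iteration:
initialize: $ ∈ FOLLOW(S)
round 1:
  A→A A: FOLLOW(A) ⊇ FIRST(A) = {a,b}; new: +{a,b}
  B→S b: FOLLOW(S) ⊇ FIRST(b) = {b}; new: +{b}
  S→a B: FOLLOW(B) ⊇ FOLLOW(S) ⊇ {$,b}; new: +{$,b}
  FOLLOW(S)={$,b}  FOLLOW(A)={a,b}  FOLLOW(B)={$,b}
round 2: (stable)
  FOLLOW(S)={$,b}  FOLLOW(A)={a,b}  FOLLOW(B)={$,b}

FOLLOW(A) = ["a", "b"]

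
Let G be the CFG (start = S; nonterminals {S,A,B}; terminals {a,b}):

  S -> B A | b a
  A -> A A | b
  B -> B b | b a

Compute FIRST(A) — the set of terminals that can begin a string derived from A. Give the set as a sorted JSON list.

Compute FIRST by fixpoint:
pass 1:
  A via A→b: +{b}
  B via B→b a: +{b}
  S via S→B A: +{b}
  FIRST(S)={b}  FIRST(A)={b}  FIRST(B)={b}
pass 2: done
  FIRST(S)={b}  FIRST(A)={b}  FIRST(B)={b}

FIRST(A) = ["b"]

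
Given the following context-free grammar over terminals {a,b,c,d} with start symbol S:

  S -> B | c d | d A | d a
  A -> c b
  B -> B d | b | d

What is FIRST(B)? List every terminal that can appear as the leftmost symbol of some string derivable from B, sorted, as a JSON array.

Compute FIRST by fixpoint:
iter 1:
  A via A→c b: +{c}
  B via B→b: +{b}
  B via B→d: +{d}
  S via S→B: +{b,d}
  S via S→c d: +{c}
  S: {b,c,d}  A: {c}  B: {b,d}
iter 2: — fixpoint
  S: {b,c,d}  A: {c}  B: {b,d}

FIRST(B) = ["b", "d"]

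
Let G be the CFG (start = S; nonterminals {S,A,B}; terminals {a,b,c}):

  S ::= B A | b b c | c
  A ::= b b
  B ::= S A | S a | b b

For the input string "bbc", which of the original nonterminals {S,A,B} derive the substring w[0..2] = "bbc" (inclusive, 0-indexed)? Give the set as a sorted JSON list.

CNF form of G:
  S -> B A | T0 X3 | c
  A -> T0 T0
  B -> S A | S T1 | T0 T0
  T0 -> b
  T1 -> a
  T2 -> c
  X3 -> T0 T2

CYK fill (cells [i..j] with 0 ≤ i ≤ j ≤ 2 only):
  T[0,0] 'b' = {T0}  orig:{}
  T[1,1] 'b' = {T0}  orig:{}
  T[2,2] 'c' = {S,T2}  orig:{S}
  T[0,1] 'bb' = {A,B}
  T[1,2] 'bc' = {X3}  orig:{}
  T[0,2] 'bbc' = {S}

Original NTs in T[0,2] deriving "bbc": ["S"]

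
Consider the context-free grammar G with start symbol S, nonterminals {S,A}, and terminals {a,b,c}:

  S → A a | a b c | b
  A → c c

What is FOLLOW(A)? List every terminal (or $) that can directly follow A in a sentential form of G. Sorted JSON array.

FIRST sets, iterate to fixpoint:
pass 1:
  A via A→c c: +{c}
  S via S→A a: +{c}
  S via S→a b c: +{a}
  S via S→b: +{b}
  S: {a,b,c}  A: {c}
pass 2: done
  S: {a,b,c}  A: {c}

Compute FOLLOW by fixpoint:
seed FOLLOW(S) with $
[1]
  S→A a: FOLLOW(A) ⊇ FIRST(a) = {a}; new: +{a}
  S: {$}  A: {a}
[2] (stable)
  S: {$}  A: {a}

FOLLOW(A) = ["a"]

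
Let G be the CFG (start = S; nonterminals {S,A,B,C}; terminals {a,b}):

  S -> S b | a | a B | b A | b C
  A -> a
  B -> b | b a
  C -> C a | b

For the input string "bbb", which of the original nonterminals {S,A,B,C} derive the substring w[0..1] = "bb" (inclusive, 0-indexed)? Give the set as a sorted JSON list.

Convert to CNF:
  S -> S T0 | T0 A | T0 C | T1 B | a
  A -> a
  B -> T0 T1 | b
  C -> C T1 | b
  T0 -> b
  T1 -> a

CYK table (by increasing span), restricted to cells inside w[0..1]:
  [0..0]={B,C,T0}  "b"  orig:{B,C}
  [1..1]={B,C,T0}  "b"  orig:{B,C}
  [0..1]={S}  "bb"

Original NTs in T[0,1] deriving "bb": ["S"]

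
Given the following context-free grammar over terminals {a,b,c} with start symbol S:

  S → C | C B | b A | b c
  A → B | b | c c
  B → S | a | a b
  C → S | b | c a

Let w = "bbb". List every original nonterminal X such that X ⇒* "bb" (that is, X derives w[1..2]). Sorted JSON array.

CNF form of G:
  S -> C B | T1 A | T1 T2 | T2 T0 | b
  A -> C B | T0 T1 | T1 A | T1 T2 | T2 T0 | T2 T2 | a | b
  B -> C B | T0 T1 | T1 A | T1 T2 | T2 T0 | a | b
  C -> C B | T1 A | T1 T2 | T2 T0 | b
  T0 -> a
  T1 -> b
  T2 -> c

CYK table (by increasing span) (cells [i..j] with 1 ≤ i ≤ j ≤ 2 only):
  T[1,1] 'b' = {A,B,C,S,T1}  orig:{A,B,C,S}
  T[2,2] 'b' = {A,B,C,S,T1}  orig:{A,B,C,S}
  T[1,2] 'bb' = {A,B,C,S}

Original NTs in T[1,2] deriving "bb": ["A", "B", "C", "S"]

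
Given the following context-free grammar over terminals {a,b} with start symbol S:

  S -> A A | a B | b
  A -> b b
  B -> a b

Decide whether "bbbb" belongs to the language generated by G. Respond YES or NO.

CNF form of G:
  S -> A A | T1 B | b
  A -> T0 T0
  B -> T1 T0
  T0 -> b
  T1 -> a

CYK table (by increasing span):
  cell(0,0) b: {S,T0}  orig:{S}
  cell(1,1) b: {S,T0}  orig:{S}
  cell(2,2) b: {S,T0}  orig:{S}
  cell(3,3) b: {S,T0}  orig:{S}
  cell(0,1) bb: {A}
  cell(1,2) bb: {A}
  cell(2,3) bb: {A}
  cell(0,2) bbb: ∅
  cell(1,3) bbb: ∅
  cell(0,3) bbbb: {S}

S ∈ T[0,3] ⇒ YES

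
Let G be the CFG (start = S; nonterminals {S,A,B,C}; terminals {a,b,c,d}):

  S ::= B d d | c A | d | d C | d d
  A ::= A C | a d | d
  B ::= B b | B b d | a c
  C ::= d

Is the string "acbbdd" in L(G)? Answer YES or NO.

Convert to CNF:
  S -> B X5 | T1 C | T1 T1 | T3 A | d
  A -> A C | T0 T1 | d
  B -> B T2 | B X4 | T0 T3
  C -> d
  T0 -> a
  T1 -> d
  T2 -> b
  T3 -> c
  X4 -> T2 T1
  X5 -> T1 T1

CYK table (by increasing span):
  T[0,0] 'a' = {T0}  orig:{}
  T[1,1] 'c' = {T3}  orig:{}
  T[2,2] 'b' = {T2}  orig:{}
  T[3,3] 'b' = {T2}  orig:{}
  T[4,4] 'd' = {A,C,S,T1}  orig:{A,C,S}
  T[5,5] 'd' = {A,C,S,T1}  orig:{A,C,S}
  T[0,1] 'ac' = {B}
  T[1,2] 'cb' = ∅
  T[2,3] 'bb' = ∅
  T[3,4] 'bd' = {X4}  orig:{}
  T[4,5] 'dd' = {A,S,X5}  orig:{A,S}
  T[0,2] 'acb' = {B}
  T[1,3] 'cbb' = ∅
  T[2,4] 'bbd' = ∅
  T[3,5] 'bdd' = ∅
  T[0,3] 'acbb' = {B}
  T[1,4] 'cbbd' = ∅
  T[2,5] 'bbdd' = ∅
  T[0,4] 'acbbd' = {B}
  T[1,5] 'cbbdd' = ∅
  T[0,5] 'acbbdd' = {S}

S ∈ T[0,5] ⇒ YES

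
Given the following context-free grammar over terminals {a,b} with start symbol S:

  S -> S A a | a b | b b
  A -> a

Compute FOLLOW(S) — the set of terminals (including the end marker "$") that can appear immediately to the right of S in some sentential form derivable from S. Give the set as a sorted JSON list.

FIRST sets, iterate to fixpoint:
iter 1:
  A via A→a: +{a}
  S via S→a b: +{a}
  S via S→b b: +{b}
  FIRST(S)={a,b}  FIRST(A)={a}
iter 2: done
  FIRST(S)={a,b}  FIRST(A)={a}

Compute FOLLOW by fixpoint:
FOLLOW(S) := {$}
pass 1:
  S→S A a: FOLLOW(S) ⊇ FIRST(A) = {a}; new: +{a}
  S→S A a: FOLLOW(A) ⊇ FIRST(a) = {a}; new: +{a}
  FOLLOW[S]={$,a}  FOLLOW[A]={a}
pass 2: (no change)
  FOLLOW[S]={$,a}  FOLLOW[A]={a}

FOLLOW(S) = ["$", "a"]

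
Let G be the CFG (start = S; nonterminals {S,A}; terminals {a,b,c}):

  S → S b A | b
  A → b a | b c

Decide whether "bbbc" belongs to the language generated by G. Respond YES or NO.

CNF form of G:
  S -> S X3 | b
  A -> T0 T1 | T0 T2
  T0 -> b
  T1 -> a
  T2 -> c
  X3 -> T0 A

CYK table (by increasing span):
  [0..0]={S,T0}  "b"  orig:{S}
  [1..1]={S,T0}  "b"  orig:{S}
  [2..2]={S,T0}  "b"  orig:{S}
  [3..3]={T2}  "c"  orig:{}
  [0..1]=∅  "bb"
  [1..2]=∅  "bb"
  [2..3]={A}  "bc"
  [0..2]=∅  "bbb"
  [1..3]={X3}  "bbc"  orig:{}
  [0..3]={S}  "bbbc"

S ∈ T[0,3] ⇒ YES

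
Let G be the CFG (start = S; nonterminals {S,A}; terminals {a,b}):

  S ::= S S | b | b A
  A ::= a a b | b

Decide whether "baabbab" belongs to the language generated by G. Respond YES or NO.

CNF form of G:
  S -> S S | T1 A | b
  A -> T0 X2 | b
  T0 -> a
  T1 -> b
  X2 -> T0 T1

Fill CYK table bottom-up:
  T[0,0] 'b' = {A,S,T1}  orig:{A,S}
  T[1,1] 'a' = {T0}  orig:{}
  T[2,2] 'a' = {T0}  orig:{}
  T[3,3] 'b' = {A,S,T1}  orig:{A,S}
  T[4,4] 'b' = {A,S,T1}  orig:{A,S}
  T[5,5] 'a' = {T0}  orig:{}
  T[6,6] 'b' = {A,S,T1}  orig:{A,S}
  T[0,1] 'ba' = ∅
  T[1,2] 'aa' = ∅
  T[2,3] 'ab' = {X2}  orig:{}
  T[3,4] 'bb' = {S}
  T[4,5] 'ba' = ∅
  T[5,6] 'ab' = {X2}  orig:{}
  T[0,2] 'baa' = ∅
  T[1,3] 'aab' = {A}
  T[2,4] 'abb' = ∅
  T[3,5] 'bba' = ∅
  T[4,6] 'bab' = ∅
  T[0,3] 'baab' = {S}
  T[1,4] 'aabb' = ∅
  T[2,5] 'abba' = ∅
  T[3,6] 'bbab' = ∅
  T[0,4] 'baabb' = {S}
  T[1,5] 'aabba' = ∅
  T[2,6] 'abbab' = ∅
  T[0,5] 'baabba' = ∅
  T[1,6] 'aabbab' = ∅
  T[0,6] 'baabbab' = ∅

S ∉ T[0,6] ⇒ NO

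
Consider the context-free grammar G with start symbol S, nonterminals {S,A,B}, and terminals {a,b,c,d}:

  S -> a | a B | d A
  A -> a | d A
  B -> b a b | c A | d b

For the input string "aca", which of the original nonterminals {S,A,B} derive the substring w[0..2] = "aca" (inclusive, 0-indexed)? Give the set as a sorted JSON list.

Convert to CNF:
  S -> T0 A | T2 B | a
  A -> T0 A | a
  B -> T0 T1 | T1 X4 | T3 A
  T0 -> d
  T1 -> b
  T2 -> a
  T3 -> c
  X4 -> T2 T1

Fill CYK table bottom-up, restricted to cells inside w[0..2]:
  cell(0,0) a: {A,S,T2}  orig:{A,S}
  cell(1,1) c: {T3}  orig:{}
  cell(2,2) a: {A,S,T2}  orig:{A,S}
  cell(0,1) ac: ∅
  cell(1,2) ca: {B}
  cell(0,2) aca: {S}

Original NTs in T[0,2] deriving "aca": ["S"]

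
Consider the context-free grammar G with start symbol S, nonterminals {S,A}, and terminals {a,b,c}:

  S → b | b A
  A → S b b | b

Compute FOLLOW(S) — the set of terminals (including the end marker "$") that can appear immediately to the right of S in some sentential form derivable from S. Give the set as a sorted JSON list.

FIRST iteration:
round 1:
  A via A→b: +{b}
  S via S→b: +{b}
  FIRST[S]={b}  FIRST[A]={b}
round 2: done
  FIRST[S]={b}  FIRST[A]={b}

FOLLOW iteration:
FOLLOW(S) := {$}
[1]
  A→S b b: FOLLOW(S) ⊇ FIRST(b) = {b}; new: +{b}
  S→b A: FOLLOW(A) ⊇ FOLLOW(S) ⊇ {$,b}; new: +{$,b}
  S: {$,b}  A: {$,b}
[2] done
  S: {$,b}  A: {$,b}

FOLLOW(S) = ["$", "b"]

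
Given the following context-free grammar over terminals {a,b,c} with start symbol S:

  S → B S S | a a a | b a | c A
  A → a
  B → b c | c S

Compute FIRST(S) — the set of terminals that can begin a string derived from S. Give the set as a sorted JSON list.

Compute FIRST by fixpoint:
[1]
  A via A→a: +{a}
  B via B→b c: +{b}
  B via B→c S: +{c}
  S via S→B S S: +{b,c}
  S via S→a a a: +{a}
  FIRST(S)={a,b,c}  FIRST(A)={a}  FIRST(B)={b,c}
[2] (stable)
  FIRST(S)={a,b,c}  FIRST(A)={a}  FIRST(B)={b,c}

FIRST(S) = ["a", "b", "c"]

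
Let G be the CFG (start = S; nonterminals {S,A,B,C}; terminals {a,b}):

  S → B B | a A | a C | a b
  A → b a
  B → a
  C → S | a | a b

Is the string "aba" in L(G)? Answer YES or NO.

Convert to CNF:
  S -> B B | T1 A | T1 C | T1 T0
  A -> T0 T1
  B -> a
  C -> B B | T1 A | T1 C | T1 T0 | a
  T0 -> b
  T1 -> a

Fill CYK table bottom-up:
  [0..0]={B,C,T1}  "a"  orig:{B,C}
  [1..1]={T0}  "b"  orig:{}
  [2..2]={B,C,T1}  "a"  orig:{B,C}
  [0..1]={C,S}  "ab"
  [1..2]={A}  "ba"
  [0..2]={C,S}  "aba"

S ∈ T[0,2] ⇒ YES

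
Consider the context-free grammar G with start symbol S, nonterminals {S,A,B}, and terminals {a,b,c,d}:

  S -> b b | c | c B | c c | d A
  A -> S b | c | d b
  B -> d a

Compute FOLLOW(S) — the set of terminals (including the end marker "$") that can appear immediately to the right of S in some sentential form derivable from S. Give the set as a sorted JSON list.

FIRST sets, iterate to fixpoint:
iter 1:
  A via A→c: +{c}
  A via A→d b: +{d}
  B via B→d a: +{d}
  S via S→b b: +{b}
  S via S→c: +{c}
  S via S→d A: +{d}
  FIRST[S]={b,c,d}  FIRST[A]={c,d}  FIRST[B]={d}
iter 2:
  A via A→S b: +{b}
  FIRST[S]={b,c,d}  FIRST[A]={b,c,d}  FIRST[B]={d}
iter 3: (no change)
  FIRST[S]={b,c,d}  FIRST[A]={b,c,d}  FIRST[B]={d}

FOLLOW sets:
seed FOLLOW(S) with $
[1]
  A→S b: FOLLOW(S) ⊇ FIRST(b) = {b}; new: +{b}
  S→c B: FOLLOW(B) ⊇ FOLLOW(S) ⊇ {$,b}; new: +{$,b}
  S→d A: FOLLOW(A) ⊇ FOLLOW(S) ⊇ {$,b}; new: +{$,b}
  S: {$,b}  A: {$,b}  B: {$,b}
[2] done
  S: {$,b}  A: {$,b}  B: {$,b}

FOLLOW(S) = ["$", "b"]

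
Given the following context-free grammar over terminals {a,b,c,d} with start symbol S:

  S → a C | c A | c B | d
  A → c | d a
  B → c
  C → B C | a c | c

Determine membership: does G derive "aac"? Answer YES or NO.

Convert to CNF:
  S -> T1 C | T2 A | T2 B | d
  A -> T0 T1 | c
  B -> c
  C -> B C | T1 T2 | c
  T0 -> d
  T1 -> a
  T2 -> c

CYK fill:
  cell(0,0) a: {T1}  orig:{}
  cell(1,1) a: {T1}  orig:{}
  cell(2,2) c: {A,B,C,T2}  orig:{A,B,C}
  cell(0,1) aa: ∅
  cell(1,2) ac: {C,S}
  cell(0,2) aac: {S}

S ∈ T[0,2] ⇒ YES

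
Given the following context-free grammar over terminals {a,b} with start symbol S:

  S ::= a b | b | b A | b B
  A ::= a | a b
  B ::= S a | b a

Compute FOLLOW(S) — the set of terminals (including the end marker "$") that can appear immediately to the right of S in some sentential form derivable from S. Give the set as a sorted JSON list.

Compute FIRST by fixpoint:
pass 1:
  A via A→a: +{a}
  B via B→b a: +{b}
  S via S→a b: +{a}
  S via S→b: +{b}
  S: {a,b}  A: {a}  B: {b}
pass 2:
  B via B→S a: +{a}
  S: {a,b}  A: {a}  B: {a,b}
pass 3: (stable)
  S: {a,b}  A: {a}  B: {a,b}

Compute FOLLOW by fixpoint:
seed FOLLOW(S) with $
pass 1:
  B→S a: FOLLOW(S) ⊇ FIRST(a) = {a}; new: +{a}
  S→b A: FOLLOW(A) ⊇ FOLLOW(S) ⊇ {$,a}; new: +{$,a}
  S→b B: FOLLOW(B) ⊇ FOLLOW(S) ⊇ {$,a}; new: +{$,a}
  FOLLOW[S]={$,a}  FOLLOW[A]={$,a}  FOLLOW[B]={$,a}
pass 2: — fixpoint
  FOLLOW[S]={$,a}  FOLLOW[A]={$,a}  FOLLOW[B]={$,a}

FOLLOW(S) = ["$", "a"]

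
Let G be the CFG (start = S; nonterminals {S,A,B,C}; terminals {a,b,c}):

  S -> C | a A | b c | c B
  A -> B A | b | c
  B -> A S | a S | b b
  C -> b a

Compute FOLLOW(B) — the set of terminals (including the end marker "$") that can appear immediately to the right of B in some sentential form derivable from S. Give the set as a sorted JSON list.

Compute FIRST by fixpoint:
pass 1:
  A via A→b: +{b}
  A via A→c: +{c}
  B via B→A S: +{b,c}
  B via B→a S: +{a}
  C via C→b a: +{b}
  S via S→C: +{b}
  S via S→a A: +{a}
  S via S→c B: +{c}
  FIRST[S]={a,b,c}  FIRST[A]={b,c}  FIRST[B]={a,b,c}  FIRST[C]={b}
pass 2:
  A via A→B A: +{a}
  FIRST[S]={a,b,c}  FIRST[A]={a,b,c}  FIRST[B]={a,b,c}  FIRST[C]={b}
pass 3: (stable)
  FIRST[S]={a,b,c}  FIRST[A]={a,b,c}  FIRST[B]={a,b,c}  FIRST[C]={b}

Compute FOLLOW by fixpoint:
initialize: $ ∈ FOLLOW(S)
round 1:
  A→B A: FOLLOW(B) ⊇ FIRST(A) = {a,b,c}; new: +{a,b,c}
  B→A S: FOLLOW(A) ⊇ FIRST(S) = {a,b,c}; new: +{a,b,c}
  B→A S: FOLLOW(S) ⊇ FOLLOW(B) ⊇ {a,b,c}; new: +{a,b,c}
  S→C: FOLLOW(C) ⊇ FOLLOW(S) ⊇ {$,a,b,c}; new: +{$,a,b,c}
  S→a A: FOLLOW(A) ⊇ FOLLOW(S) ⊇ {$,a,b,c}; new: +{$}
  S→c B: FOLLOW(B) ⊇ FOLLOW(S) ⊇ {$,a,b,c}; new: +{$}
  S: {$,a,b,c}  A: {$,a,b,c}  B: {$,a,b,c}  C: {$,a,b,c}
round 2: (no change)
  S: {$,a,b,c}  A: {$,a,b,c}  B: {$,a,b,c}  C: {$,a,b,c}

FOLLOW(B) = ["$", "a", "b", "c"]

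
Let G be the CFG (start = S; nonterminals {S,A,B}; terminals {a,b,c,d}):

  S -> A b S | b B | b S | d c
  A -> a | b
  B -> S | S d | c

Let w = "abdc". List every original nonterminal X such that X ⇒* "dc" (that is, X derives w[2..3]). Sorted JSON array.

Convert to CNF:
  S -> A X4 | T0 B | T0 S | T1 T2
  A -> a | b
  B -> A X3 | S T1 | T0 B | T0 S | T1 T2 | c
  T0 -> b
  T1 -> d
  T2 -> c
  X3 -> T0 S
  X4 -> T0 S

CYK fill, restricted to cells inside w[2..3]:
  cell(2,2) d: {T1}  orig:{}
  cell(3,3) c: {B,T2}  orig:{B}
  cell(2,3) dc: {B,S}

Original NTs in T[2,3] deriving "dc": ["B", "S"]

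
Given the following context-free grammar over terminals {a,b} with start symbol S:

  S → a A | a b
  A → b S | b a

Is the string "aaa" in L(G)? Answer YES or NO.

CNF form of G:
  S -> T1 A | T1 T0
  A -> T0 S | T0 T1
  T0 -> b
  T1 -> a

CYK table (by increasing span):
  cell(0,0) a: {T1}  orig:{}
  cell(1,1) a: {T1}  orig:{}
  cell(2,2) a: {T1}  orig:{}
  cell(0,1) aa: ∅
  cell(1,2) aa: ∅
  cell(0,2) aaa: ∅

S ∉ T[0,2] ⇒ NO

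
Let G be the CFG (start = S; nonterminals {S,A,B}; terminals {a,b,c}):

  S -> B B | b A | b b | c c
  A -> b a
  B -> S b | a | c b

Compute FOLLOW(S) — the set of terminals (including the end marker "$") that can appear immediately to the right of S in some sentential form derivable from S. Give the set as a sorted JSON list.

FIRST iteration:
pass 1:
  A via A→b a: +{b}
  B via B→a: +{a}
  B via B→c b: +{c}
  S via S→B B: +{a,c}
  S via S→b A: +{b}
  FIRST[S]={a,b,c}  FIRST[A]={b}  FIRST[B]={a,c}
pass 2:
  B via B→S b: +{b}
  FIRST[S]={a,b,c}  FIRST[A]={b}  FIRST[B]={a,b,c}
pass 3: (stable)
  FIRST[S]={a,b,c}  FIRST[A]={b}  FIRST[B]={a,b,c}

FOLLOW iteration:
FOLLOW(S) := {$}
iter 1:
  B→S b: FOLLOW(S) ⊇ FIRST(b) = {b}; new: +{b}
  S→B B: FOLLOW(B) ⊇ FIRST(B) = {a,b,c}; new: +{a,b,c}
  S→B B: FOLLOW(B) ⊇ FOLLOW(S) ⊇ {$,b}; new: +{$}
  S→b A: FOLLOW(A) ⊇ FOLLOW(S) ⊇ {$,b}; new: +{$,b}
  FOLLOW[S]={$,b}  FOLLOW[A]={$,b}  FOLLOW[B]={$,a,b,c}
iter 2: — fixpoint
  FOLLOW[S]={$,b}  FOLLOW[A]={$,b}  FOLLOW[B]={$,a,b,c}

FOLLOW(S) = ["$", "b"]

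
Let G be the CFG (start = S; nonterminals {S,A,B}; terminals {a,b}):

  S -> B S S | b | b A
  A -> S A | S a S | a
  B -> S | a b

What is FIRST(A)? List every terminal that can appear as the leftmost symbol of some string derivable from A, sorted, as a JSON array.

FIRST sets, iterate to fixpoint:
pass 1:
  A via A→a: +{a}
  B via B→a b: +{a}
  S via S→B S S: +{a}
  S via S→b: +{b}
  S: {a,b}  A: {a}  B: {a}
pass 2:
  A via A→S A: +{b}
  B via B→S: +{b}
  S: {a,b}  A: {a,b}  B: {a,b}
pass 3: (no change)
  S: {a,b}  A: {a,b}  B: {a,b}

FIRST(A) = ["a", "b"]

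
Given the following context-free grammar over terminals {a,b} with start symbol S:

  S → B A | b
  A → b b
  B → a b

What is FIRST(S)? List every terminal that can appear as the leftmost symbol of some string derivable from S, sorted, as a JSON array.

Compute FIRST by fixpoint:
[1]
  A via A→b b: +{b}
  B via B→a b: +{a}
  S via S→B A: +{a}
  S via S→b: +{b}
  FIRST[S]={a,b}  FIRST[A]={b}  FIRST[B]={a}
[2] (no change)
  FIRST[S]={a,b}  FIRST[A]={b}  FIRST[B]={a}

FIRST(S) = ["a", "b"]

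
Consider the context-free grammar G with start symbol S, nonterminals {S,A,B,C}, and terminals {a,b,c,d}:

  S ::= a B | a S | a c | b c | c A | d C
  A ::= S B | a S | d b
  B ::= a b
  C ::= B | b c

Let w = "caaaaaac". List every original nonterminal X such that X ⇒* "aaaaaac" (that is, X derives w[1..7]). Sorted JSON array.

CNF form of G:
  S -> T0 B | T0 S | T0 T3 | T1 C | T2 T3 | T3 A
  A -> S B | T0 S | T1 T2
  B -> T0 T2
  C -> T0 T2 | T2 T3
  T0 -> a
  T1 -> d
  T2 -> b
  T3 -> c

CYK table (by increasing span) — only the sub-triangle for w[1..7]:
  cell(1,1) a: {T0}  orig:{}
  cell(2,2) a: {T0}  orig:{}
  cell(3,3) a: {T0}  orig:{}
  cell(4,4) a: {T0}  orig:{}
  cell(5,5) a: {T0}  orig:{}
  cell(6,6) a: {T0}  orig:{}
  cell(7,7) c: {T3}  orig:{}
  cell(1,2) aa: ∅
  cell(2,3) aa: ∅
  cell(3,4) aa: ∅
  cell(4,5) aa: ∅
  cell(5,6) aa: ∅
  cell(6,7) ac: {S}
  cell(1,3) aaa: ∅
  cell(2,4) aaa: ∅
  cell(3,5) aaa: ∅
  cell(4,6) aaa: ∅
  cell(5,7) aac: {A,S}
  cell(1,4) aaaa: ∅
  cell(2,5) aaaa: ∅
  cell(3,6) aaaa: ∅
  cell(4,7) aaac: {A,S}
  cell(1,5) aaaaa: ∅
  cell(2,6) aaaaa: ∅
  cell(3,7) aaaac: {A,S}
  cell(1,6) aaaaaa: ∅
  cell(2,7) aaaaac: {A,S}
  cell(1,7) aaaaaac: {A,S}

Original NTs in T[1,7] deriving "aaaaaac": ["A", "S"]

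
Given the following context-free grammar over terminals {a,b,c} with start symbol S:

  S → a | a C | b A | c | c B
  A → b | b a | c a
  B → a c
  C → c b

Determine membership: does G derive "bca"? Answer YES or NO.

CNF form of G:
  S -> T0 A | T1 C | T2 B | a | c
  A -> T0 T1 | T2 T1 | b
  B -> T1 T2
  C -> T2 T0
  T0 -> b
  T1 -> a
  T2 -> c

CYK table (by increasing span):
  [0..0]={A,T0}  "b"  orig:{A}
  [1..1]={S,T2}  "c"  orig:{S}
  [2..2]={S,T1}  "a"  orig:{S}
  [0..1]=∅  "bc"
  [1..2]={A}  "ca"
  [0..2]={S}  "bca"

S ∈ T[0,2] ⇒ YES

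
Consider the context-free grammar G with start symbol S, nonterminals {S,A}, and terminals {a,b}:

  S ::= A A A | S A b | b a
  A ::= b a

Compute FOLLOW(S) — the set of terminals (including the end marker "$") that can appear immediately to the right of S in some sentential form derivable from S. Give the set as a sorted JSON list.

FIRST sets, iterate to fixpoint:
pass 1:
  A via A→b a: +{b}
  S via S→A A A: +{b}
  FIRST(S)={b}  FIRST(A)={b}
pass 2: (no change)
  FIRST(S)={b}  FIRST(A)={b}

Compute FOLLOW by fixpoint:
FOLLOW(S) := {$}
iter 1:
  S→A A A: FOLLOW(A) ⊇ FIRST(A) = {b}; new: +{b}
  S→A A A: FOLLOW(A) ⊇ FOLLOW(S) ⊇ {$}; new: +{$}
  S→S A b: FOLLOW(S) ⊇ FIRST(A) = {b}; new: +{b}
  FOLLOW[S]={$,b}  FOLLOW[A]={$,b}
iter 2: — fixpoint
  FOLLOW[S]={$,b}  FOLLOW[A]={$,b}

FOLLOW(S) = ["$", "b"]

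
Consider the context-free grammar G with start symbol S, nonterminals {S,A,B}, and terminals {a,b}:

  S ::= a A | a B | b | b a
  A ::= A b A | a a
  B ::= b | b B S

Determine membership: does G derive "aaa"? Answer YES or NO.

CNF form of G:
  S -> T0 T1 | T1 A | T1 B | b
  A -> A X2 | T1 T1
  B -> T0 X3 | b
  T0 -> b
  T1 -> a
  X2 -> T0 A
  X3 -> B S

Fill CYK table bottom-up:
  T[0,0] 'a' = {T1}  orig:{}
  T[1,1] 'a' = {T1}  orig:{}
  T[2,2] 'a' = {T1}  orig:{}
  T[0,1] 'aa' = {A}
  T[1,2] 'aa' = {A}
  T[0,2] 'aaa' = {S}

S ∈ T[0,2] ⇒ YES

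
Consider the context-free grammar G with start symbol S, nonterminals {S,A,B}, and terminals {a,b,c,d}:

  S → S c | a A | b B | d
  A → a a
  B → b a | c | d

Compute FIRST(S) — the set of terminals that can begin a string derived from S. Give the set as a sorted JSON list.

Compute FIRST by fixpoint:
[1]
  A via A→a a: +{a}
  B via B→b a: +{b}
  B via B→c: +{c}
  B via B→d: +{d}
  S via S→a A: +{a}
  S via S→b B: +{b}
  S via S→d: +{d}
  S: {a,b,d}  A: {a}  B: {b,c,d}
[2] (no change)
  S: {a,b,d}  A: {a}  B: {b,c,d}

FIRST(S) = ["a", "b", "d"]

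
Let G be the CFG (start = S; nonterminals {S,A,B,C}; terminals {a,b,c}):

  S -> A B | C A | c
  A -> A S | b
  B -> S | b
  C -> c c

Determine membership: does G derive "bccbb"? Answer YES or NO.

Convert to CNF:
  S -> A B | C A | c
  A -> A S | b
  B -> A B | C A | b | c
  C -> T0 T0
  T0 -> c

CYK table (by increasing span):
  [0..0]={A,B}  "b"
  [1..1]={B,S,T0}  "c"  orig:{B,S}
  [2..2]={B,S,T0}  "c"  orig:{B,S}
  [3..3]={A,B}  "b"
  [4..4]={A,B}  "b"
  [0..1]={A,B,S}  "bc"
  [1..2]={C}  "cc"
  [2..3]=∅  "cb"
  [3..4]={B,S}  "bb"
  [0..2]={A,B,S}  "bcc"
  [1..3]={B,S}  "ccb"
  [2..4]=∅  "cbb"
  [0..3]={A,B,S}  "bccb"
  [1..4]=∅  "ccbb"
  [0..4]={A,B,S}  "bccbb"

S ∈ T[0,4] ⇒ YES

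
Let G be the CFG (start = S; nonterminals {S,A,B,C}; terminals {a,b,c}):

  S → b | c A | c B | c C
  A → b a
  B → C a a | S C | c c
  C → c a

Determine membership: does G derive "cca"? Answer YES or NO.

Convert to CNF:
  S -> T2 A | T2 B | T2 C | b
  A -> T0 T1
  B -> C X3 | S C | T2 T2
  C -> T2 T1
  T0 -> b
  T1 -> a
  T2 -> c
  X3 -> T1 T1

Fill CYK table bottom-up:
  [0..0]={T2}  "c"  orig:{}
  [1..1]={T2}  "c"  orig:{}
  [2..2]={T1}  "a"  orig:{}
  [0..1]={B}  "cc"
  [1..2]={C}  "ca"
  [0..2]={S}  "cca"

S ∈ T[0,2] ⇒ YES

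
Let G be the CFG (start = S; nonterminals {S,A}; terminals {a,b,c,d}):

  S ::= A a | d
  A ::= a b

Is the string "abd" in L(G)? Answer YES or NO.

CNF form of G:
  S -> A T0 | d
  A -> T0 T1
  T0 -> a
  T1 -> b

Fill CYK table bottom-up:
  [0..0]={T0}  "a"  orig:{}
  [1..1]={T1}  "b"  orig:{}
  [2..2]={S}  "d"
  [0..1]={A}  "ab"
  [1..2]=∅  "bd"
  [0..2]=∅  "abd"

S ∉ T[0,2] ⇒ NO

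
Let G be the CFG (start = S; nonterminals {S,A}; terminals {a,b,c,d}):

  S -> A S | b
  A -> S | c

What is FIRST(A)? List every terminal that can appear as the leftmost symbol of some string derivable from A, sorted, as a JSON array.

FIRST iteration:
round 1:
  A via A→c: +{c}
  S via S→A S: +{c}
  S via S→b: +{b}
  FIRST[S]={b,c}  FIRST[A]={c}
round 2:
  A via A→S: +{b}
  FIRST[S]={b,c}  FIRST[A]={b,c}
round 3: done
  FIRST[S]={b,c}  FIRST[A]={b,c}

FIRST(A) = ["b", "c"]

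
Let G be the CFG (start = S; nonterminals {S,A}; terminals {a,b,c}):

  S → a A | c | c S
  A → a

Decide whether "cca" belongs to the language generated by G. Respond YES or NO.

Convert to CNF:
  S -> T0 A | T1 S | c
  A -> a
  T0 -> a
  T1 -> c

CYK table (by increasing span):
  T[0,0] 'c' = {S,T1}  orig:{S}
  T[1,1] 'c' = {S,T1}  orig:{S}
  T[2,2] 'a' = {A,T0}  orig:{A}
  T[0,1] 'cc' = {S}
  T[1,2] 'ca' = ∅
  T[0,2] 'cca' = ∅

S ∉ T[0,2] ⇒ NO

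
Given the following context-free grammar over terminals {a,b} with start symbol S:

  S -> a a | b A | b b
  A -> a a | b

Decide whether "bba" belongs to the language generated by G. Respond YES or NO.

Convert to CNF:
  S -> T0 T0 | T1 A | T1 T1
  A -> T0 T0 | b
  T0 -> a
  T1 -> b

Fill CYK table bottom-up:
  T[0,0] 'b' = {A,T1}  orig:{A}
  T[1,1] 'b' = {A,T1}  orig:{A}
  T[2,2] 'a' = {T0}  orig:{}
  T[0,1] 'bb' = {S}
  T[1,2] 'ba' = ∅
  T[0,2] 'bba' = ∅

S ∉ T[0,2] ⇒ NO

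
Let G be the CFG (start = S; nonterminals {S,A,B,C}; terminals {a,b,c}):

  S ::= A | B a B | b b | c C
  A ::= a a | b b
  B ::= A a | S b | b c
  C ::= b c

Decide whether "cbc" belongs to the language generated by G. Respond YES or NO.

CNF form of G:
  S -> B X3 | T0 T0 | T1 T1 | T2 C
  A -> T0 T0 | T1 T1
  B -> A T0 | S T1 | T1 T2
  C -> T1 T2
  T0 -> a
  T1 -> b
  T2 -> c
  X3 -> T0 B

Fill CYK table bottom-up:
  T[0,0] 'c' = {T2}  orig:{}
  T[1,1] 'b' = {T1}  orig:{}
  T[2,2] 'c' = {T2}  orig:{}
  T[0,1] 'cb' = ∅
  T[1,2] 'bc' = {B,C}
  T[0,2] 'cbc' = {S}

S ∈ T[0,2] ⇒ YES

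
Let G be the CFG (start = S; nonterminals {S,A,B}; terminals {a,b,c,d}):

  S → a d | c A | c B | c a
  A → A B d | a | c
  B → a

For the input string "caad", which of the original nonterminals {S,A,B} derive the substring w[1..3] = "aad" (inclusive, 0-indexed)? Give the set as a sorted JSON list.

Convert to CNF:
  S -> T1 T0 | T2 A | T2 B | T2 T1
  A -> A X3 | a | c
  B -> a
  T0 -> d
  T1 -> a
  T2 -> c
  X3 -> B T0

Fill CYK table bottom-up — only the sub-triangle for w[1..3]:
  T[1,1] 'a' = {A,B,T1}  orig:{A,B}
  T[2,2] 'a' = {A,B,T1}  orig:{A,B}
  T[3,3] 'd' = {T0}  orig:{}
  T[1,2] 'aa' = ∅
  T[2,3] 'ad' = {S,X3}  orig:{S}
  T[1,3] 'aad' = {A}

Original NTs in T[1,3] deriving "aad": ["A"]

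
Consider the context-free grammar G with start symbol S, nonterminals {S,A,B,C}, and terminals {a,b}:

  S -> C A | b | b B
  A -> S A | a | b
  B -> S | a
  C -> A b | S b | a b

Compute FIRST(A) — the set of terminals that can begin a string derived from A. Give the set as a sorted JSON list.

Compute FIRST by fixpoint:
iter 1:
  A via A→a: +{a}
  A via A→b: +{b}
  B via B→a: +{a}
  C via C→A b: +{a,b}
  S via S→C A: +{a,b}
  FIRST[S]={a,b}  FIRST[A]={a,b}  FIRST[B]={a}  FIRST[C]={a,b}
iter 2:
  B via B→S: +{b}
  FIRST[S]={a,b}  FIRST[A]={a,b}  FIRST[B]={a,b}  FIRST[C]={a,b}
iter 3: (no change)
  FIRST[S]={a,b}  FIRST[A]={a,b}  FIRST[B]={a,b}  FIRST[C]={a,b}

FIRST(A) = ["a", "b"]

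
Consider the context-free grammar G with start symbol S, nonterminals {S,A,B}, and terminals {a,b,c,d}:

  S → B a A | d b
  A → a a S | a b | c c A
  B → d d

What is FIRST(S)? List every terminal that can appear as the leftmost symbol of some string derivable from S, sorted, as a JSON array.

Compute FIRST by fixpoint:
round 1:
  A via A→a a S: +{a}
  A via A→c c A: +{c}
  B via B→d d: +{d}
  S via S→B a A: +{d}
  FIRST[S]={d}  FIRST[A]={a,c}  FIRST[B]={d}
round 2: (no change)
  FIRST[S]={d}  FIRST[A]={a,c}  FIRST[B]={d}

FIRST(S) = ["d"]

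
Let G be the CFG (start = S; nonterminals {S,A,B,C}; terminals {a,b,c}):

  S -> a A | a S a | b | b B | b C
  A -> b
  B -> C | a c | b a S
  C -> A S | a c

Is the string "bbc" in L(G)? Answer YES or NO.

CNF form of G:
  S -> T0 A | T0 X4 | T2 B | T2 C | b
  A -> b
  B -> A S | T0 T1 | T2 X3
  C -> A S | T0 T1
  T0 -> a
  T1 -> c
  T2 -> b
  X3 -> T0 S
  X4 -> S T0

CYK fill:
  [0..0]={A,S,T2}  "b"  orig:{A,S}
  [1..1]={A,S,T2}  "b"  orig:{A,S}
  [2..2]={T1}  "c"  orig:{}
  [0..1]={B,C}  "bb"
  [1..2]=∅  "bc"
  [0..2]=∅  "bbc"

S ∉ T[0,2] ⇒ NO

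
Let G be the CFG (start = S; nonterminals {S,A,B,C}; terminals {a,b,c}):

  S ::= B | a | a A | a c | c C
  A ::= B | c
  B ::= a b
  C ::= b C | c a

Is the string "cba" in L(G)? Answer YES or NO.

Convert to CNF:
  S -> T0 A | T0 T1 | T0 T2 | T2 C | a
  A -> T0 T1 | c
  B -> T0 T1
  C -> T1 C | T2 T0
  T0 -> a
  T1 -> b
  T2 -> c

CYK fill:
  T[0,0] 'c' = {A,T2}  orig:{A}
  T[1,1] 'b' = {T1}  orig:{}
  T[2,2] 'a' = {S,T0}  orig:{S}
  T[0,1] 'cb' = ∅
  T[1,2] 'ba' = ∅
  T[0,2] 'cba' = ∅

S ∉ T[0,2] ⇒ NO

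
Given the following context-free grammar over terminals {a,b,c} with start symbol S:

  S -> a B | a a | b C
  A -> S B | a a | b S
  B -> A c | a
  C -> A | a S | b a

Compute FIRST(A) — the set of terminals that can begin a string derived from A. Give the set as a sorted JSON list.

FIRST sets, iterate to fixpoint:
[1]
  A via A→a a: +{a}
  A via A→b S: +{b}
  B via B→A c: +{a,b}
  C via C→A: +{a,b}
  S via S→a B: +{a}
  S via S→b C: +{b}
  FIRST[S]={a,b}  FIRST[A]={a,b}  FIRST[B]={a,b}  FIRST[C]={a,b}
[2] done
  FIRST[S]={a,b}  FIRST[A]={a,b}  FIRST[B]={a,b}  FIRST[C]={a,b}

FIRST(A) = ["a", "b"]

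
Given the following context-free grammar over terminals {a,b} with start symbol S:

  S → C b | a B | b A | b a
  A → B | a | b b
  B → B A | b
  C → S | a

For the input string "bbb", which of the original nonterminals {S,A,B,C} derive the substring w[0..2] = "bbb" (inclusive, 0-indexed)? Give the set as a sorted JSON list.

CNF form of G:
  S -> C T0 | T0 A | T0 T1 | T1 B
  A -> B A | T0 T0 | a | b
  B -> B A | b
  C -> C T0 | T0 A | T0 T1 | T1 B | a
  T0 -> b
  T1 -> a

Fill CYK table bottom-up (cells [i..j] with 0 ≤ i ≤ j ≤ 2 only):
  [0..0]={A,B,T0}  "b"  orig:{A,B}
  [1..1]={A,B,T0}  "b"  orig:{A,B}
  [2..2]={A,B,T0}  "b"  orig:{A,B}
  [0..1]={A,B,C,S}  "bb"
  [1..2]={A,B,C,S}  "bb"
  [0..2]={A,B,C,S}  "bbb"

Original NTs in T[0,2] deriving "bbb": ["A", "B", "C", "S"]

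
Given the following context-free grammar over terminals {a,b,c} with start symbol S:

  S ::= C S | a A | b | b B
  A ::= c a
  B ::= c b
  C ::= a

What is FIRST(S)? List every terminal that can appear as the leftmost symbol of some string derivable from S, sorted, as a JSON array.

Compute FIRST by fixpoint:
iter 1:
  A via A→c a: +{c}
  B via B→c b: +{c}
  C via C→a: +{a}
  S via S→C S: +{a}
  S via S→b: +{b}
  FIRST[S]={a,b}  FIRST[A]={c}  FIRST[B]={c}  FIRST[C]={a}
iter 2: (stable)
  FIRST[S]={a,b}  FIRST[A]={c}  FIRST[B]={c}  FIRST[C]={a}

FIRST(S) = ["a", "b"]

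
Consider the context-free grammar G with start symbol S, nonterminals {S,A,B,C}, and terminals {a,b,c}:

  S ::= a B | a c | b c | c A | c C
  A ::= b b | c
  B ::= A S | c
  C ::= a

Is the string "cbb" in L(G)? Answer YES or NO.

CNF form of G:
  S -> T0 T2 | T1 B | T1 T2 | T2 A | T2 C
  A -> T0 T0 | c
  B -> A S | c
  C -> a
  T0 -> b
  T1 -> a
  T2 -> c

Fill CYK table bottom-up:
  [0..0]={A,B,T2}  "c"  orig:{A,B}
  [1..1]={T0}  "b"  orig:{}
  [2..2]={T0}  "b"  orig:{}
  [0..1]=∅  "cb"
  [1..2]={A}  "bb"
  [0..2]={S}  "cbb"

S ∈ T[0,2] ⇒ YES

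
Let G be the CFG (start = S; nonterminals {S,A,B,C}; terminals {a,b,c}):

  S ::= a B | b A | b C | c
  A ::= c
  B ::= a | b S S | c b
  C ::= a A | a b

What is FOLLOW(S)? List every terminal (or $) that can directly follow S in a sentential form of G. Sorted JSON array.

FIRST iteration:
pass 1:
  A via A→c: +{c}
  B via B→a: +{a}
  B via B→b S S: +{b}
  B via B→c b: +{c}
  C via C→a A: +{a}
  S via S→a B: +{a}
  S via S→b A: +{b}
  S via S→c: +{c}
  FIRST(S)={a,b,c}  FIRST(A)={c}  FIRST(B)={a,b,c}  FIRST(C)={a}
pass 2: (no change)
  FIRST(S)={a,b,c}  FIRST(A)={c}  FIRST(B)={a,b,c}  FIRST(C)={a}

FOLLOW iteration:
FOLLOW(S) := {$}
round 1:
  B→b S S: FOLLOW(S) ⊇ FIRST(S) = {a,b,c}; new: +{a,b,c}
  S→a B: FOLLOW(B) ⊇ FOLLOW(S) ⊇ {$,a,b,c}; new: +{$,a,b,c}
  S→b A: FOLLOW(A) ⊇ FOLLOW(S) ⊇ {$,a,b,c}; new: +{$,a,b,c}
  S→b C: FOLLOW(C) ⊇ FOLLOW(S) ⊇ {$,a,b,c}; new: +{$,a,b,c}
  FOLLOW(S)={$,a,b,c}  FOLLOW(A)={$,a,b,c}  FOLLOW(B)={$,a,b,c}  FOLLOW(C)={$,a,b,c}
round 2: (no change)
  FOLLOW(S)={$,a,b,c}  FOLLOW(A)={$,a,b,c}  FOLLOW(B)={$,a,b,c}  FOLLOW(C)={$,a,b,c}

FOLLOW(S) = ["$", "a", "b", "c"]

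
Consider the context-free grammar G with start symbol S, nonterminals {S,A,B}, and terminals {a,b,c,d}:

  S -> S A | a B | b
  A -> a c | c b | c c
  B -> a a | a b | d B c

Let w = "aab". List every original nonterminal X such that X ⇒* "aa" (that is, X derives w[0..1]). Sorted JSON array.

CNF form of G:
  S -> S A | T0 B | b
  A -> T0 T1 | T1 T1 | T1 T2
  B -> T0 T0 | T0 T2 | T3 X4
  T0 -> a
  T1 -> c
  T2 -> b
  T3 -> d
  X4 -> B T1

Fill CYK table bottom-up, restricted to cells inside w[0..1]:
  cell(0,0) a: {T0}  orig:{}
  cell(1,1) a: {T0}  orig:{}
  cell(0,1) aa: {B}

Original NTs in T[0,1] deriving "aa": ["B"]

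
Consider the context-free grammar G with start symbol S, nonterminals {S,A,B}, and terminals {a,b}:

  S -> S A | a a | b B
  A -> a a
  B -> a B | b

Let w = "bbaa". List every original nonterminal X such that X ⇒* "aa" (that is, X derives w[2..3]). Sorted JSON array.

Convert to CNF:
  S -> S A | T0 T0 | T1 B
  A -> T0 T0
  B -> T0 B | b
  T0 -> a
  T1 -> b

Fill CYK table bottom-up — only the sub-triangle for w[2..3]:
  cell(2,2) a: {T0}  orig:{}
  cell(3,3) a: {T0}  orig:{}
  cell(2,3) aa: {A,S}

Original NTs in T[2,3] deriving "aa": ["A", "S"]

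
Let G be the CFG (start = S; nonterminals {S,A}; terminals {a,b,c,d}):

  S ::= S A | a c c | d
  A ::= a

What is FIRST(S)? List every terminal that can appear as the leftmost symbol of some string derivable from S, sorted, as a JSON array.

FIRST iteration:
iter 1:
  A via A→a: +{a}
  S via S→a c c: +{a}
  S via S→d: +{d}
  S: {a,d}  A: {a}
iter 2: — fixpoint
  S: {a,d}  A: {a}

FIRST(S) = ["a", "d"]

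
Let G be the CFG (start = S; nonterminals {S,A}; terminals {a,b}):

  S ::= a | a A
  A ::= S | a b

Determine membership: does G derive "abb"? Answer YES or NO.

Convert to CNF:
  S -> T0 A | a
  A -> T0 A | T0 T1 | a
  T0 -> a
  T1 -> b

CYK fill:
  cell(0,0) a: {A,S,T0}  orig:{A,S}
  cell(1,1) b: {T1}  orig:{}
  cell(2,2) b: {T1}  orig:{}
  cell(0,1) ab: {A}
  cell(1,2) bb: ∅
  cell(0,2) abb: ∅

S ∉ T[0,2] ⇒ NO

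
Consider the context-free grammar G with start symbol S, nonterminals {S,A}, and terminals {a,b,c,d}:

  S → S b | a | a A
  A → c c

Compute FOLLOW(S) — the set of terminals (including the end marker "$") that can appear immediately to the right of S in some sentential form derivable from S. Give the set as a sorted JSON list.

FIRST sets, iterate to fixpoint:
iter 1:
  A via A→c c: +{c}
  S via S→a: +{a}
  FIRST(S)={a}  FIRST(A)={c}
iter 2: (stable)
  FIRST(S)={a}  FIRST(A)={c}

FOLLOW iteration:
FOLLOW(S) := {$}
iter 1:
  S→S b: FOLLOW(S) ⊇ FIRST(b) = {b}; new: +{b}
  S→a A: FOLLOW(A) ⊇ FOLLOW(S) ⊇ {$,b}; new: +{$,b}
  S: {$,b}  A: {$,b}
iter 2: — fixpoint
  S: {$,b}  A: {$,b}

FOLLOW(S) = ["$", "b"]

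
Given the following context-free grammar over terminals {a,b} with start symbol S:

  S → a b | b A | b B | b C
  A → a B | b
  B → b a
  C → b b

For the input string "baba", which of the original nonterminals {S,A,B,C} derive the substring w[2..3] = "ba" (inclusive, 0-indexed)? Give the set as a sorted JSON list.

Convert to CNF:
  S -> T0 T1 | T1 A | T1 B | T1 C
  A -> T0 B | b
  B -> T1 T0
  C -> T1 T1
  T0 -> a
  T1 -> b

CYK fill (cells [i..j] with 2 ≤ i ≤ j ≤ 3 only):
  [2..2]={A,T1}  "b"  orig:{A}
  [3..3]={T0}  "a"  orig:{}
  [2..3]={B}  "ba"

Original NTs in T[2,3] deriving "ba": ["B"]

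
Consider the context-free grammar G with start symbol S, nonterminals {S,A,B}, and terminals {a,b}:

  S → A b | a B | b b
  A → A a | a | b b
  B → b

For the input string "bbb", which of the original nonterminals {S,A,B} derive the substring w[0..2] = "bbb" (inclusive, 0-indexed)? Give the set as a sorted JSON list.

Convert to CNF:
  S -> A T1 | T0 B | T1 T1
  A -> A T0 | T1 T1 | a
  B -> b
  T0 -> a
  T1 -> b

CYK fill — only the sub-triangle for w[0..2]:
  [0..0]={B,T1}  "b"  orig:{B}
  [1..1]={B,T1}  "b"  orig:{B}
  [2..2]={B,T1}  "b"  orig:{B}
  [0..1]={A,S}  "bb"
  [1..2]={A,S}  "bb"
  [0..2]={S}  "bbb"

Original NTs in T[0,2] deriving "bbb": ["S"]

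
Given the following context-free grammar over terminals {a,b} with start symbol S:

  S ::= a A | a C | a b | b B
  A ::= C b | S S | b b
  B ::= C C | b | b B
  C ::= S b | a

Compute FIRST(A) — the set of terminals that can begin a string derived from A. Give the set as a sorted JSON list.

Compute FIRST by fixpoint:
iter 1:
  A via A→b b: +{b}
  B via B→b: +{b}
  C via C→a: +{a}
  S via S→a A: +{a}
  S via S→b B: +{b}
  FIRST(S)={a,b}  FIRST(A)={b}  FIRST(B)={b}  FIRST(C)={a}
iter 2:
  A via A→C b: +{a}
  B via B→C C: +{a}
  C via C→S b: +{b}
  FIRST(S)={a,b}  FIRST(A)={a,b}  FIRST(B)={a,b}  FIRST(C)={a,b}
iter 3: — fixpoint
  FIRST(S)={a,b}  FIRST(A)={a,b}  FIRST(B)={a,b}  FIRST(C)={a,b}

FIRST(A) = ["a", "b"]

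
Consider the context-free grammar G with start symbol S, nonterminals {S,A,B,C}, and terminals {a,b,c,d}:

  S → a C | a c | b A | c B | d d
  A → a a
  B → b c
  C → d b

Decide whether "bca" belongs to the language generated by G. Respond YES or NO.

CNF form of G:
  S -> T0 C | T0 T2 | T1 A | T2 B | T3 T3
  A -> T0 T0
  B -> T1 T2
  C -> T3 T1
  T0 -> a
  T1 -> b
  T2 -> c
  T3 -> d

CYK table (by increasing span):
  cell(0,0) b: {T1}  orig:{}
  cell(1,1) c: {T2}  orig:{}
  cell(2,2) a: {T0}  orig:{}
  cell(0,1) bc: {B}
  cell(1,2) ca: ∅
  cell(0,2) bca: ∅

S ∉ T[0,2] ⇒ NO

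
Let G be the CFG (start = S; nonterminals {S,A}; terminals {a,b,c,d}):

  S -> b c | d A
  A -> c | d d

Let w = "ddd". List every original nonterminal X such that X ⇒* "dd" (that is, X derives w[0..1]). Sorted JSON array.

Convert to CNF:
  S -> T0 A | T1 T2
  A -> T0 T0 | c
  T0 -> d
  T1 -> b
  T2 -> c

Fill CYK table bottom-up, restricted to cells inside w[0..1]:
  [0..0]={T0}  "d"  orig:{}
  [1..1]={T0}  "d"  orig:{}
  [0..1]={A}  "dd"

Original NTs in T[0,1] deriving "dd": ["A"]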